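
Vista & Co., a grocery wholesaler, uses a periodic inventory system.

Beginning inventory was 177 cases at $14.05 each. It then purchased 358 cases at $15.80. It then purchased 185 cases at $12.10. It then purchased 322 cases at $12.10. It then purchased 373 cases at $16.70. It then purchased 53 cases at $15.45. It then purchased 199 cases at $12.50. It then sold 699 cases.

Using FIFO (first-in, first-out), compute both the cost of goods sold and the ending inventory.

Sale 1 (699) [FIFO — oldest first]: 177 @ $14.05 + 358 @ $15.80 + 164 @ $12.10 = $10,127.65
Ending inventory: 21 @ $12.10 + 322 @ $12.10 + 373 @ $16.70 + 53 @ $15.45 + 199 @ $12.50 = $13,685.75
Check: goods available $23,813.40 = COGS $10,127.65 + ending $13,685.75

COGS = $10,127.65; ending inventory = $13,685.75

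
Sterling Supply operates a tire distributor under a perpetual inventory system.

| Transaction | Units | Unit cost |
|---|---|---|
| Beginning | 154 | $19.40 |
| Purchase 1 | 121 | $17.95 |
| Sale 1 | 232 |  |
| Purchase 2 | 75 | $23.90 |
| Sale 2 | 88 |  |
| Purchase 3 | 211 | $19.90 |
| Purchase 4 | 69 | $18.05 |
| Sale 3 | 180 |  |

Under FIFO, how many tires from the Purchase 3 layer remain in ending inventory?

61

Sale 1 (232) [FIFO — oldest first]: 154 @ $19.40 + 78 @ $17.95 = $4,387.70
Sale 2 (88) [FIFO — oldest first]: 43 @ $17.95 + 45 @ $23.90 = $1,847.35
Sale 3 (180) [FIFO — oldest first]: 30 @ $23.90 + 150 @ $19.90 = $3,702.00
Total COGS = $4,387.70 + $1,847.35 + $3,702.00 = $9,937.05
Ending inventory: 61 @ $19.90 + 69 @ $18.05 = $2,459.35
Check: goods available $12,396.40 = COGS $9,937.05 + ending $2,459.35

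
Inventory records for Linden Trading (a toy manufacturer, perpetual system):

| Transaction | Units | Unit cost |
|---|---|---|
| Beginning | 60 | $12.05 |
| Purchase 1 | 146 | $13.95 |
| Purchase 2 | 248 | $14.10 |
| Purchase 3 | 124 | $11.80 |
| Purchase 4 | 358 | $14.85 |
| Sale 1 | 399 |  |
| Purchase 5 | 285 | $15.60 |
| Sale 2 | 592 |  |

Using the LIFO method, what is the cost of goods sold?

COGS = $14,383.90

Sale 1 (399) [LIFO — newest first]: 358 @ $14.85 + 41 @ $11.80 = $5,800.10
Sale 2 (592) [LIFO — newest first]: 285 @ $15.60 + 83 @ $11.80 + 224 @ $14.10 = $8,583.80
Total COGS = $5,800.10 + $8,583.80 = $14,383.90
Ending inventory: 60 @ $12.05 + 146 @ $13.95 + 24 @ $14.10 = $3,098.10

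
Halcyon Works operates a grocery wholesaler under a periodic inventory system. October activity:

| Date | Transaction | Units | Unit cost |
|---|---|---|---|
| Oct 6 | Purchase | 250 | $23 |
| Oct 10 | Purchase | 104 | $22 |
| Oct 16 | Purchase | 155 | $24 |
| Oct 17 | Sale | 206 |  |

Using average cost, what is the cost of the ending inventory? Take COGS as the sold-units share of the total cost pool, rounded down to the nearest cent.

Oct 17, sell 206: 206/509 × $11,758.00 → $4,758.64
Ending inventory (cost pool remaining) = $6,999.36
Check: goods available $11,758.00 = COGS $4,758.64 + ending $6,999.36

Ending inventory = $6,999.36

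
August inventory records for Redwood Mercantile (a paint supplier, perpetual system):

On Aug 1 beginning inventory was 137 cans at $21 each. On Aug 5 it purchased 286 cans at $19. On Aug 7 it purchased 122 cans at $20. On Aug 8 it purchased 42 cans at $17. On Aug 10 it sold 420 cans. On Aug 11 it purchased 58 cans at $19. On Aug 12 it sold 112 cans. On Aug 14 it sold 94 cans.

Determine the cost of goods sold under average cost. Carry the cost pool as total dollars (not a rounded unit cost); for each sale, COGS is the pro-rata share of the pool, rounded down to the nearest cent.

COGS = $12,198.50

After Aug 1: 137 on hand, pool $2,877.00 (≈ $21.0000 each)
After Aug 5: 423 on hand, pool $8,311.00 (≈ $19.6478 each)
After Aug 7: 545 on hand, pool $10,751.00 (≈ $19.7266 each)
After Aug 8: 587 on hand, pool $11,465.00 (≈ $19.5315 each)
Aug 10, sell 420: 420/587 × $11,465.00 → $8,203.23
After Aug 11: 225 on hand, pool $4,363.77 (≈ $19.3945 each)
Aug 12, sell 112: 112/225 × $4,363.77 → $2,172.18
Aug 14, sell 94: 94/113 × $2,191.59 → $1,823.09
Total COGS = $8,203.23 + $2,172.18 + $1,823.09 = $12,198.50
Ending inventory (cost pool remaining) = $368.50
Check: goods available $12,567.00 = COGS $12,198.50 + ending $368.50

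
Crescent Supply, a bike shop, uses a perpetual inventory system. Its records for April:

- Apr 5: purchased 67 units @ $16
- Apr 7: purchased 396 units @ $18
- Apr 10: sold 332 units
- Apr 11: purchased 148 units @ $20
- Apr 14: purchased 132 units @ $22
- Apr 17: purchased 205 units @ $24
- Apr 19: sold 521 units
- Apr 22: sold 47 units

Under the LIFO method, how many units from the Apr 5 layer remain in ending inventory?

48

Apr 10, 332 sold [LIFO — newest first]: 332 @ $18 = $5,976
Apr 19, 521 sold [LIFO — newest first]: 205 @ $24 + 132 @ $22 + 148 @ $20 + 36 @ $18 = $11,432
Apr 22, 47 sold [LIFO — newest first]: 28 @ $18 + 19 @ $16 = $808
Total COGS = $5,976 + $11,432 + $808 = $18,216
Ending inventory: 48 @ $16 = $768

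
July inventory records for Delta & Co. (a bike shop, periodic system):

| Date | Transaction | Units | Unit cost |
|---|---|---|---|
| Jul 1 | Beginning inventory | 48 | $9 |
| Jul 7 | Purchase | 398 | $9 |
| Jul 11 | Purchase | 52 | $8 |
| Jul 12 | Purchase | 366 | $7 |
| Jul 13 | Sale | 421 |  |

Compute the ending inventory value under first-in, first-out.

Ending inventory = $3,203

Jul 13, 421 sold [FIFO — oldest first]: 48 @ $9 + 373 @ $9 = $3,789
Ending inventory: 25 @ $9 + 52 @ $8 + 366 @ $7 = $3,203
Check: goods available $6,992 = COGS $3,789 + ending $3,203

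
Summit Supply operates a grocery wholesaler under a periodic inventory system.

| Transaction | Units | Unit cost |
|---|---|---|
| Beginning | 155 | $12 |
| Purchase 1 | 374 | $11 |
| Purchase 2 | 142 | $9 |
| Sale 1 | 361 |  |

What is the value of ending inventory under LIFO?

Ending inventory = $3,565

Sale 1 (361) [LIFO — newest first]: 142 @ $9 + 219 @ $11 = $3,687
Ending inventory: 155 @ $12 + 155 @ $11 = $3,565
Check: goods available $7,252 = COGS $3,687 + ending $3,565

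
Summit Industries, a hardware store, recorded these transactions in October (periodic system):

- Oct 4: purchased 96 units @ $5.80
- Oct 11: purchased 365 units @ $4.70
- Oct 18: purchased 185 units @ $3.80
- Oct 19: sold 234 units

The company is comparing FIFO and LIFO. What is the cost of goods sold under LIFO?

COGS = $933.30

FIFO COGS: 96 @ $5.80 + 138 @ $4.70 = $1,205.40
LIFO COGS: 185 @ $3.80 + 49 @ $4.70 = $933.30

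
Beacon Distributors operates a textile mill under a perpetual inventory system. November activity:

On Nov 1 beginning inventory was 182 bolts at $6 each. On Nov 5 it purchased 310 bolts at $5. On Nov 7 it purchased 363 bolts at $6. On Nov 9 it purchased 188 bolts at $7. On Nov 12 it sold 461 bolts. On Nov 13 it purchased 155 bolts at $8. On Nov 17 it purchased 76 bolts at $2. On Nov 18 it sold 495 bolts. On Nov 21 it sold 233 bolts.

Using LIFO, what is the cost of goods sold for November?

Nov 12, 461 sold [LIFO — newest first]: 188 @ $7 + 273 @ $6 = $2,954
Nov 18, 495 sold [LIFO — newest first]: 76 @ $2 + 155 @ $8 + 90 @ $6 + 174 @ $5 = $2,802
Nov 21, 233 sold [LIFO — newest first]: 136 @ $5 + 97 @ $6 = $1,262
Total COGS = $2,954 + $2,802 + $1,262 = $7,018
Ending inventory: 85 @ $6 = $510

COGS = $7,018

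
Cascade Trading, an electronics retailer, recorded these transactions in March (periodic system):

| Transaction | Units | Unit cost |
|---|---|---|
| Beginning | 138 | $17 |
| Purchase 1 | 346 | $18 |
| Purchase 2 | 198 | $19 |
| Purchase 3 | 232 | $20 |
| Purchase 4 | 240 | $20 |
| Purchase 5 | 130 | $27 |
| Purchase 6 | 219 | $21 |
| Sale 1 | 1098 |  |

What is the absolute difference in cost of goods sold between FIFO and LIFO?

$2,077

FIFO COGS: 138 @ $17 + 346 @ $18 + 198 @ $19 + 232 @ $20 + 184 @ $20 = $20,656
LIFO COGS: 219 @ $21 + 130 @ $27 + 240 @ $20 + 232 @ $20 + 198 @ $19 + 79 @ $18 = $22,733
Difference = |$20,656 − $22,733| = $2,077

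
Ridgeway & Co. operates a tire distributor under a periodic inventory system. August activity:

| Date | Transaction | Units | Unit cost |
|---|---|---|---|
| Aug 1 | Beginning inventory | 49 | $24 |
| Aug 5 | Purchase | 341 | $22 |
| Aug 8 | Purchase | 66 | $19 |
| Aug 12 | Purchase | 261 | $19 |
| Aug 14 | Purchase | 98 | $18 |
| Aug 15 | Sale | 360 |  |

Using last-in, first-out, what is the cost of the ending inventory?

Aug 15, 360 sold [LIFO — newest first]: 98 @ $18 + 261 @ $19 + 1 @ $19 = $6,742
Ending inventory: 49 @ $24 + 341 @ $22 + 65 @ $19 = $9,913

Ending inventory = $9,913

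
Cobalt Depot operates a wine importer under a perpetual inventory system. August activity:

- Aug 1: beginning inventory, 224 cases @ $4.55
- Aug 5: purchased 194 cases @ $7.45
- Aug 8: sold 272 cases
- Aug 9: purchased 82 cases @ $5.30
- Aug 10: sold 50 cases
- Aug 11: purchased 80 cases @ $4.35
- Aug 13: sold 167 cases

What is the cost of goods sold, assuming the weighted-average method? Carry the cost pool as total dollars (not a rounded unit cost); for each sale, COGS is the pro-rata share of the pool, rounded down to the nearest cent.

After Aug 1: 224 on hand, pool $1,019.20 (≈ $4.5500 each)
After Aug 5: 418 on hand, pool $2,464.50 (≈ $5.8959 each)
Aug 8, sell 272: 272/418 × $2,464.50 → $1,603.69
After Aug 9: 228 on hand, pool $1,295.41 (≈ $5.6816 each)
Aug 10, sell 50: 50/228 × $1,295.41 → $284.08
After Aug 11: 258 on hand, pool $1,359.33 (≈ $5.2687 each)
Aug 13, sell 167: 167/258 × $1,359.33 → $879.87
Total COGS = $1,603.69 + $284.08 + $879.87 = $2,767.64
Ending inventory (cost pool remaining) = $479.46

COGS = $2,767.64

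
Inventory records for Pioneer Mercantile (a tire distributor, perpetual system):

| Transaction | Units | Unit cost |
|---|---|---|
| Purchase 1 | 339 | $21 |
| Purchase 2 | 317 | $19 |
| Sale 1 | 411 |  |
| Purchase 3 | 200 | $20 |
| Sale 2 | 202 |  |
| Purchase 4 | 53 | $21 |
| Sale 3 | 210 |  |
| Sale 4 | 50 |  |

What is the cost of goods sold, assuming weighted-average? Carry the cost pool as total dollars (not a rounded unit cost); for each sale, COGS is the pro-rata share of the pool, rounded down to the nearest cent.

After Purchase 1: 339 on hand, pool $7,119.00 (≈ $21.0000 each)
After Purchase 2: 656 on hand, pool $13,142.00 (≈ $20.0335 each)
Sale 1, sell 411: 411/656 × $13,142.00 → $8,233.78
After Purchase 3: 445 on hand, pool $8,908.22 (≈ $20.0185 each)
Sale 2, sell 202: 202/445 × $8,908.22 → $4,043.73
After Purchase 4: 296 on hand, pool $5,977.49 (≈ $20.1942 each)
Sale 3, sell 210: 210/296 × $5,977.49 → $4,240.78
Sale 4, sell 50: 50/86 × $1,736.71 → $1,009.71
Total COGS = $8,233.78 + $4,043.73 + $4,240.78 + $1,009.71 = $17,528.00
Ending inventory (cost pool remaining) = $727.00

COGS = $17,528.00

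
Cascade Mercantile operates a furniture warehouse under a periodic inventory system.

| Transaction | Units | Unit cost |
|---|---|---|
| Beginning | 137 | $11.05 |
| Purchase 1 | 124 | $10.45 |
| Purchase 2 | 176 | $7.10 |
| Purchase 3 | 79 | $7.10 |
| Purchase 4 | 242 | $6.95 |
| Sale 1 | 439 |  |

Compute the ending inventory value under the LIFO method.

Ending inventory = $3,221.45

Sale 1 (439) [LIFO — newest first]: 242 @ $6.95 + 79 @ $7.10 + 118 @ $7.10 = $3,080.60
Ending inventory: 137 @ $11.05 + 124 @ $10.45 + 58 @ $7.10 = $3,221.45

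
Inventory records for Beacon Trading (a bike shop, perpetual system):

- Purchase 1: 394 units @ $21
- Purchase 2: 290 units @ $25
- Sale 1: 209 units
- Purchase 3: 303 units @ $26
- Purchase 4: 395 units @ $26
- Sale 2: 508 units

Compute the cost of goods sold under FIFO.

Sale 1 (209) [FIFO — oldest first]: 209 @ $21 = $4,389
Sale 2 (508) [FIFO — oldest first]: 185 @ $21 + 290 @ $25 + 33 @ $26 = $11,993
Total COGS = $4,389 + $11,993 = $16,382
Ending inventory: 270 @ $26 + 395 @ $26 = $17,290
Check: goods available $33,672 = COGS $16,382 + ending $17,290

COGS = $16,382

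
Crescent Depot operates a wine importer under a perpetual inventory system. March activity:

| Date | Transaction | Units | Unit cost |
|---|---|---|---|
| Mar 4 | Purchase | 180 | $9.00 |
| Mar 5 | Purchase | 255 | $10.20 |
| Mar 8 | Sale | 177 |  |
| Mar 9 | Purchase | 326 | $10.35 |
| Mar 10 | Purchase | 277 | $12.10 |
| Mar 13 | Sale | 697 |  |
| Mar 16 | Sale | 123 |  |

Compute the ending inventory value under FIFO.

Mar 8, 177 sold [FIFO — oldest first]: 177 @ $9.00 = $1,593.00
Mar 13, 697 sold [FIFO — oldest first]: 3 @ $9.00 + 255 @ $10.20 + 326 @ $10.35 + 113 @ $12.10 = $7,369.40
Mar 16, 123 sold [FIFO — oldest first]: 123 @ $12.10 = $1,488.30
Total COGS = $1,593.00 + $7,369.40 + $1,488.30 = $10,450.70
Ending inventory: 41 @ $12.10 = $496.10

Ending inventory = $496.10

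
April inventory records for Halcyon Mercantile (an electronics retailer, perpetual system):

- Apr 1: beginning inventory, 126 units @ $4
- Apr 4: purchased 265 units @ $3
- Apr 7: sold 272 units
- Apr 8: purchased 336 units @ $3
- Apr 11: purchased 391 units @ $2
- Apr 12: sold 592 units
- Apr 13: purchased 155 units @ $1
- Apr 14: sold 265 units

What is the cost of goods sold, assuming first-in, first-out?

Apr 7, 272 sold [FIFO — oldest first]: 126 @ $4 + 146 @ $3 = $942
Apr 12, 592 sold [FIFO — oldest first]: 119 @ $3 + 336 @ $3 + 137 @ $2 = $1,639
Apr 14, 265 sold [FIFO — oldest first]: 254 @ $2 + 11 @ $1 = $519
Total COGS = $942 + $1,639 + $519 = $3,100
Ending inventory: 144 @ $1 = $144

COGS = $3,100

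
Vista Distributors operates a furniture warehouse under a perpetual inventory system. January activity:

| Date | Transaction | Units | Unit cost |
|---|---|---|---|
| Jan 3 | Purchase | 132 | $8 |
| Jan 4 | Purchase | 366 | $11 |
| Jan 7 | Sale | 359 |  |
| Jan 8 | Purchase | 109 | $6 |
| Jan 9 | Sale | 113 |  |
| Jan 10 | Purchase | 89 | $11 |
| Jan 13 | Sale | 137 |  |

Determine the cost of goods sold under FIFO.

COGS = $5,758

Jan 7, 359 sold [FIFO — oldest first]: 132 @ $8 + 227 @ $11 = $3,553
Jan 9, 113 sold [FIFO — oldest first]: 113 @ $11 = $1,243
Jan 13, 137 sold [FIFO — oldest first]: 26 @ $11 + 109 @ $6 + 2 @ $11 = $962
Total COGS = $3,553 + $1,243 + $962 = $5,758
Ending inventory: 87 @ $11 = $957
Check: goods available $6,715 = COGS $5,758 + ending $957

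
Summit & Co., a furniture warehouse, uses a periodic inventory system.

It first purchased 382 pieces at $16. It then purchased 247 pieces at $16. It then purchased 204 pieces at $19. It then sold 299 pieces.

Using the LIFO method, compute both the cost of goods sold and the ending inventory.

Sale 1 (299) [LIFO — newest first]: 204 @ $19 + 95 @ $16 = $5,396
Ending inventory: 382 @ $16 + 152 @ $16 = $8,544

COGS = $5,396; ending inventory = $8,544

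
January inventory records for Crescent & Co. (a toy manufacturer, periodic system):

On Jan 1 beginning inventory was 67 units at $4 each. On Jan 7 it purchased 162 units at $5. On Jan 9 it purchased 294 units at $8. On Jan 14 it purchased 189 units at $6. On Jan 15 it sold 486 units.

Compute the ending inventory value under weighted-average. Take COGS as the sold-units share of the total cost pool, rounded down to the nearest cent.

Jan 15, sell 486: 486/712 × $4,564.00 → $3,115.31
Ending inventory (cost pool remaining) = $1,448.69

Ending inventory = $1,448.69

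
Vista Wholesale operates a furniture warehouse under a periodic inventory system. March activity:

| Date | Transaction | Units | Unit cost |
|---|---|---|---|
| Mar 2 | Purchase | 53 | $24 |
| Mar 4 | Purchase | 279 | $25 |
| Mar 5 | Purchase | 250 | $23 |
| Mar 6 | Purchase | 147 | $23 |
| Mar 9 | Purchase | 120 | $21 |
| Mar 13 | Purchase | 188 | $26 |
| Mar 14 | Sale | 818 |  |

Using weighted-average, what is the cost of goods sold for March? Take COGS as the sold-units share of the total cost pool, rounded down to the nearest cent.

Mar 14, sell 818: 818/1037 × $24,786.00 → $19,551.54
Ending inventory (cost pool remaining) = $5,234.46

COGS = $19,551.54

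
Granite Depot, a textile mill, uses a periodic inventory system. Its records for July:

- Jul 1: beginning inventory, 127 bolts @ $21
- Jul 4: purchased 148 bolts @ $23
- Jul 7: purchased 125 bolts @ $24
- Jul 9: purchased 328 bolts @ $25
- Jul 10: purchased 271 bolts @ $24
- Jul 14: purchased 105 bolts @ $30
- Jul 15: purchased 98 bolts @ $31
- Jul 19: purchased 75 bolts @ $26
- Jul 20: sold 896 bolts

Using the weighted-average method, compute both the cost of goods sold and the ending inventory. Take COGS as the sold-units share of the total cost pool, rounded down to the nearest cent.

COGS = $22,391.58; ending inventory = $9,521.42

Jul 20, sell 896: 896/1277 × $31,913.00 → $22,391.58
Ending inventory (cost pool remaining) = $9,521.42
Check: goods available $31,913.00 = COGS $22,391.58 + ending $9,521.42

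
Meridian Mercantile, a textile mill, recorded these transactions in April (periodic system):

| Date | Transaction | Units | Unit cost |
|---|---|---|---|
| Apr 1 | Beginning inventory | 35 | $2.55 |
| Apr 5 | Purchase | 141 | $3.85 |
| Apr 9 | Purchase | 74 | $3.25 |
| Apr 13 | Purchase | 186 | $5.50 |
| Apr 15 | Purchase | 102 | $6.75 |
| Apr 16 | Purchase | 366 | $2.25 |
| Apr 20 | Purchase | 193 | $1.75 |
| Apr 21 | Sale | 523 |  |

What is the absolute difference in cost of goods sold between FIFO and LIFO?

$1,402.60

FIFO COGS: 35 @ $2.55 + 141 @ $3.85 + 74 @ $3.25 + 186 @ $5.50 + 87 @ $6.75 = $2,482.85
LIFO COGS: 193 @ $1.75 + 330 @ $2.25 = $1,080.25
Difference = |$2,482.85 − $1,080.25| = $1,402.60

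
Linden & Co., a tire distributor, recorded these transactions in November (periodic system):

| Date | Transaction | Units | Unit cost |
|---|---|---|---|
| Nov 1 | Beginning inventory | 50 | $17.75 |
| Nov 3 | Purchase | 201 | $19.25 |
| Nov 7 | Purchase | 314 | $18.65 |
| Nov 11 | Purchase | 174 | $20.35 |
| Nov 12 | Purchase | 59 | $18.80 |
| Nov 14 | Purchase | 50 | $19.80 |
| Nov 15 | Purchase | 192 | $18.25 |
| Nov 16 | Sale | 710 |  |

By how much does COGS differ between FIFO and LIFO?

FIFO COGS: 50 @ $17.75 + 201 @ $19.25 + 314 @ $18.65 + 145 @ $20.35 = $13,563.60
LIFO COGS: 192 @ $18.25 + 50 @ $19.80 + 59 @ $18.80 + 174 @ $20.35 + 235 @ $18.65 = $13,526.85
Difference = |$13,563.60 − $13,526.85| = $36.75

$36.75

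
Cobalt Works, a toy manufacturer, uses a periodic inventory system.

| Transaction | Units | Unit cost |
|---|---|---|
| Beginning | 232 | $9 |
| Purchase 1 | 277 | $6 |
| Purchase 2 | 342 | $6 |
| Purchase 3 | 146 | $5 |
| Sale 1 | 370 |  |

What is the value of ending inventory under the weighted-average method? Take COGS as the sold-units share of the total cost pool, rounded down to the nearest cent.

Ending inventory = $4,107.89

Sale 1, sell 370: 370/997 × $6,532.00 → $2,424.11
Ending inventory (cost pool remaining) = $4,107.89
Check: goods available $6,532.00 = COGS $2,424.11 + ending $4,107.89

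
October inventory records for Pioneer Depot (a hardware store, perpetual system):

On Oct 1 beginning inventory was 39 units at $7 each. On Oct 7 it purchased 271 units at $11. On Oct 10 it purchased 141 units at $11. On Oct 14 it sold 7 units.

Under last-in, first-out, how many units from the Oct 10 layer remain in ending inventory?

Oct 14, 7 sold [LIFO — newest first]: 7 @ $11 = $77
Ending inventory: 39 @ $7 + 271 @ $11 + 134 @ $11 = $4,728
Check: goods available $4,805 = COGS $77 + ending $4,728

134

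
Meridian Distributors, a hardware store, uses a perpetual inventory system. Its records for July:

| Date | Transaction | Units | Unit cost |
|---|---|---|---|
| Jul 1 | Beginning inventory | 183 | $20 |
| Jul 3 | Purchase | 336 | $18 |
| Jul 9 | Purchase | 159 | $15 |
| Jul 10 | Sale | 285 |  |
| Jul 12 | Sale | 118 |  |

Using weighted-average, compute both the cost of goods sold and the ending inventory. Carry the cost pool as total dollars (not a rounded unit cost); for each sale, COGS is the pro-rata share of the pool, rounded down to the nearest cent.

COGS = $7,188.02; ending inventory = $4,904.98

After Jul 1: 183 on hand, pool $3,660.00 (≈ $20.0000 each)
After Jul 3: 519 on hand, pool $9,708.00 (≈ $18.7052 each)
After Jul 9: 678 on hand, pool $12,093.00 (≈ $17.8363 each)
Jul 10, sell 285: 285/678 × $12,093.00 → $5,083.34
Jul 12, sell 118: 118/393 × $7,009.66 → $2,104.68
Total COGS = $5,083.34 + $2,104.68 = $7,188.02
Ending inventory (cost pool remaining) = $4,904.98
Check: goods available $12,093.00 = COGS $7,188.02 + ending $4,904.98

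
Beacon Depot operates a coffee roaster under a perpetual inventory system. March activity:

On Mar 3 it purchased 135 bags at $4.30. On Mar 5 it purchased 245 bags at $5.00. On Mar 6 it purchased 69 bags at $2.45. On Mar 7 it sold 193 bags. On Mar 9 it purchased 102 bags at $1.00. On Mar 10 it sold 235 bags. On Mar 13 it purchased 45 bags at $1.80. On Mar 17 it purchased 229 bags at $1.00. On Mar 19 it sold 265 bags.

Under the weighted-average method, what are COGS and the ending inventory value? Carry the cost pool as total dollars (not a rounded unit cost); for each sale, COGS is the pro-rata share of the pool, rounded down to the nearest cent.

After Mar 3: 135 on hand, pool $580.50 (≈ $4.3000 each)
After Mar 5: 380 on hand, pool $1,805.50 (≈ $4.7513 each)
After Mar 6: 449 on hand, pool $1,974.55 (≈ $4.3977 each)
Mar 7, sell 193: 193/449 × $1,974.55 → $848.74
After Mar 9: 358 on hand, pool $1,227.81 (≈ $3.4296 each)
Mar 10, sell 235: 235/358 × $1,227.81 → $805.96
After Mar 13: 168 on hand, pool $502.85 (≈ $2.9932 each)
After Mar 17: 397 on hand, pool $731.85 (≈ $1.8435 each)
Mar 19, sell 265: 265/397 × $731.85 → $488.51
Total COGS = $848.74 + $805.96 + $488.51 = $2,143.21
Ending inventory (cost pool remaining) = $243.34

COGS = $2,143.21; ending inventory = $243.34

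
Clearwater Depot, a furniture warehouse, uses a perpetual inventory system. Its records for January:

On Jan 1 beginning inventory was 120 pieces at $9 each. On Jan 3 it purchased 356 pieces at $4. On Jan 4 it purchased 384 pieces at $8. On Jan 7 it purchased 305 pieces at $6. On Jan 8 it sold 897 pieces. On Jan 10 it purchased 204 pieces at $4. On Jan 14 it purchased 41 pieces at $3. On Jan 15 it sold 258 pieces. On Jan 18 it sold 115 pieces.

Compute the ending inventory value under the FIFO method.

Ending inventory = $519

Jan 8, 897 sold [FIFO — oldest first]: 120 @ $9 + 356 @ $4 + 384 @ $8 + 37 @ $6 = $5,798
Jan 15, 258 sold [FIFO — oldest first]: 258 @ $6 = $1,548
Jan 18, 115 sold [FIFO — oldest first]: 10 @ $6 + 105 @ $4 = $480
Total COGS = $5,798 + $1,548 + $480 = $7,826
Ending inventory: 99 @ $4 + 41 @ $3 = $519
Check: goods available $8,345 = COGS $7,826 + ending $519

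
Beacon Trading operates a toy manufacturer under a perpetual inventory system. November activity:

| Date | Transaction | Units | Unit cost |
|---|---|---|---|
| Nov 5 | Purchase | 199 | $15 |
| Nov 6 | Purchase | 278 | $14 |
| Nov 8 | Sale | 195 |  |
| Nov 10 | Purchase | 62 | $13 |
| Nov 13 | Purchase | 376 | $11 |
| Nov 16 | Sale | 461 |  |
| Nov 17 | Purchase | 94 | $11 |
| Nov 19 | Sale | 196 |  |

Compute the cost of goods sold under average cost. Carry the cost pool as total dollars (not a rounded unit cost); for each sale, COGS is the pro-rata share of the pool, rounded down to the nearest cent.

COGS = $10,951.98

After Nov 5: 199 on hand, pool $2,985.00 (≈ $15.0000 each)
After Nov 6: 477 on hand, pool $6,877.00 (≈ $14.4172 each)
Nov 8, sell 195: 195/477 × $6,877.00 → $2,811.35
After Nov 10: 344 on hand, pool $4,871.65 (≈ $14.1618 each)
After Nov 13: 720 on hand, pool $9,007.65 (≈ $12.5106 each)
Nov 16, sell 461: 461/720 × $9,007.65 → $5,767.39
After Nov 17: 353 on hand, pool $4,274.26 (≈ $12.1084 each)
Nov 19, sell 196: 196/353 × $4,274.26 → $2,373.24
Total COGS = $2,811.35 + $5,767.39 + $2,373.24 = $10,951.98
Ending inventory (cost pool remaining) = $1,901.02
Check: goods available $12,853.00 = COGS $10,951.98 + ending $1,901.02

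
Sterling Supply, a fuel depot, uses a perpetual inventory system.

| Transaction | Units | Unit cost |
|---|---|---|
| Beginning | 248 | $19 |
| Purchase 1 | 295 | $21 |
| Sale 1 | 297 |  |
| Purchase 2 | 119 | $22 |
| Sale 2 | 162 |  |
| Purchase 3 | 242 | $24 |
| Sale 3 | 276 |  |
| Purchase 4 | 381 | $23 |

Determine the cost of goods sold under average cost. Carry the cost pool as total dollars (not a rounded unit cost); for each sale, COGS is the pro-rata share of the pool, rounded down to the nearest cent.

After Beginning: 248 on hand, pool $4,712.00 (≈ $19.0000 each)
After Purchase 1: 543 on hand, pool $10,907.00 (≈ $20.0866 each)
Sale 1, sell 297: 297/543 × $10,907.00 → $5,965.70
After Purchase 2: 365 on hand, pool $7,559.30 (≈ $20.7104 each)
Sale 2, sell 162: 162/365 × $7,559.30 → $3,355.08
After Purchase 3: 445 on hand, pool $10,012.22 (≈ $22.4994 each)
Sale 3, sell 276: 276/445 × $10,012.22 → $6,209.82
After Purchase 4: 550 on hand, pool $12,565.40 (≈ $22.8462 each)
Total COGS = $5,965.70 + $3,355.08 + $6,209.82 = $15,530.60
Ending inventory (cost pool remaining) = $12,565.40
Check: goods available $28,096.00 = COGS $15,530.60 + ending $12,565.40

COGS = $15,530.60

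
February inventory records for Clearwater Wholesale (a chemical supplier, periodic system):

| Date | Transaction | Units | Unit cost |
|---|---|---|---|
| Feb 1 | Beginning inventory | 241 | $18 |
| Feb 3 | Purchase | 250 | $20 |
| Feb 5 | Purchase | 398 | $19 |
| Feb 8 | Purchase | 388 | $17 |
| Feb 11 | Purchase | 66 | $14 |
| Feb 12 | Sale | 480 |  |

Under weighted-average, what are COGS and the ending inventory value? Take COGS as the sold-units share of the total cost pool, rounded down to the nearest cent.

COGS = $8,727.92; ending inventory = $15,692.08

Feb 12, sell 480: 480/1343 × $24,420.00 → $8,727.92
Ending inventory (cost pool remaining) = $15,692.08
Check: goods available $24,420.00 = COGS $8,727.92 + ending $15,692.08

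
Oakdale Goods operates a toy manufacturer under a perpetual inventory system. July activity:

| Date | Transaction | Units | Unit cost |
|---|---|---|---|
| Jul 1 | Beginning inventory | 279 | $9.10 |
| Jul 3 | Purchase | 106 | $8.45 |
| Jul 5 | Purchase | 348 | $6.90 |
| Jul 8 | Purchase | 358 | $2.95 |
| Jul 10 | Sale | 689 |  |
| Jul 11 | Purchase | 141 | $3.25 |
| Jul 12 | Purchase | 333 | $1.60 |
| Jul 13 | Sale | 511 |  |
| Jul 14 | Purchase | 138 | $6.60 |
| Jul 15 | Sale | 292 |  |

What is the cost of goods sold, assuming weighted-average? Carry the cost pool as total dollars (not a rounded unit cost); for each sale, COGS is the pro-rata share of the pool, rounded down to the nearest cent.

After Jul 1: 279 on hand, pool $2,538.90 (≈ $9.1000 each)
After Jul 3: 385 on hand, pool $3,434.60 (≈ $8.9210 each)
After Jul 5: 733 on hand, pool $5,835.80 (≈ $7.9615 each)
After Jul 8: 1091 on hand, pool $6,891.90 (≈ $6.3170 each)
Jul 10, sell 689: 689/1091 × $6,891.90 → $4,352.44
After Jul 11: 543 on hand, pool $2,997.71 (≈ $5.5206 each)
After Jul 12: 876 on hand, pool $3,530.51 (≈ $4.0303 each)
Jul 13, sell 511: 511/876 × $3,530.51 → $2,059.46
After Jul 14: 503 on hand, pool $2,381.85 (≈ $4.7353 each)
Jul 15, sell 292: 292/503 × $2,381.85 → $1,382.70
Total COGS = $4,352.44 + $2,059.46 + $1,382.70 = $7,794.60
Ending inventory (cost pool remaining) = $999.15

COGS = $7,794.60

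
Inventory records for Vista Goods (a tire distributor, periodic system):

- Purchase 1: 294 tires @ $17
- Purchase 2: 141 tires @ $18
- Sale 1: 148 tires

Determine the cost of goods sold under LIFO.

COGS = $2,657

Sale 1 (148) [LIFO — newest first]: 141 @ $18 + 7 @ $17 = $2,657
Ending inventory: 287 @ $17 = $4,879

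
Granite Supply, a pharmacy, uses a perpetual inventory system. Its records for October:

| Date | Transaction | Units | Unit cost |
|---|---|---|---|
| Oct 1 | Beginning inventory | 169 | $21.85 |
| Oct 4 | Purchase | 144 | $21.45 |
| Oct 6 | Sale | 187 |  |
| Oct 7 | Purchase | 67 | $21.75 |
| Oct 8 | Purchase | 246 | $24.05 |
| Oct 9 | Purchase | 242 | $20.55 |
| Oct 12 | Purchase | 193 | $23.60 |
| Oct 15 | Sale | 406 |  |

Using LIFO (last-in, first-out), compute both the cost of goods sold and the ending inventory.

COGS = $12,960.30; ending inventory = $10,722.60

Oct 6, 187 sold [LIFO — newest first]: 144 @ $21.45 + 43 @ $21.85 = $4,028.35
Oct 15, 406 sold [LIFO — newest first]: 193 @ $23.60 + 213 @ $20.55 = $8,931.95
Total COGS = $4,028.35 + $8,931.95 = $12,960.30
Ending inventory: 126 @ $21.85 + 67 @ $21.75 + 246 @ $24.05 + 29 @ $20.55 = $10,722.60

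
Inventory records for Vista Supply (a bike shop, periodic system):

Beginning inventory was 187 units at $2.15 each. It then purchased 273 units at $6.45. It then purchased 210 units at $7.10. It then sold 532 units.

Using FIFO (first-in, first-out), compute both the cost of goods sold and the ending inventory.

Sale 1 (532) [FIFO — oldest first]: 187 @ $2.15 + 273 @ $6.45 + 72 @ $7.10 = $2,674.10
Ending inventory: 138 @ $7.10 = $979.80
Check: goods available $3,653.90 = COGS $2,674.10 + ending $979.80

COGS = $2,674.10; ending inventory = $979.80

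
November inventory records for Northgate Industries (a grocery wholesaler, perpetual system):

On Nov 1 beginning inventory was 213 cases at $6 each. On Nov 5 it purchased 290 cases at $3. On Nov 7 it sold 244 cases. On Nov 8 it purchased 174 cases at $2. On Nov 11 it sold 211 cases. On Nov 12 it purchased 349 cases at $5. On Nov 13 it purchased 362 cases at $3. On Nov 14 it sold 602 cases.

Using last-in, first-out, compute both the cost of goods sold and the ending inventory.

Nov 7, 244 sold [LIFO — newest first]: 244 @ $3 = $732
Nov 11, 211 sold [LIFO — newest first]: 174 @ $2 + 37 @ $3 = $459
Nov 14, 602 sold [LIFO — newest first]: 362 @ $3 + 240 @ $5 = $2,286
Total COGS = $732 + $459 + $2,286 = $3,477
Ending inventory: 213 @ $6 + 9 @ $3 + 109 @ $5 = $1,850

COGS = $3,477; ending inventory = $1,850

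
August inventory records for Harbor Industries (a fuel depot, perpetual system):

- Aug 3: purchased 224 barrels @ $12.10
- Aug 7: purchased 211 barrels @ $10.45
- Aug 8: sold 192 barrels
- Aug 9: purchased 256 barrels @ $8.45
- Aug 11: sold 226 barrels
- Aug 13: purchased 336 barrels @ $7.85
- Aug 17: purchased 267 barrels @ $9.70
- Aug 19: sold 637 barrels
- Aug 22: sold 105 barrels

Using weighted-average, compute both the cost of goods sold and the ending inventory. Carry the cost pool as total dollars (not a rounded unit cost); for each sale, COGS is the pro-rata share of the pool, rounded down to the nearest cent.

After Aug 3: 224 on hand, pool $2,710.40 (≈ $12.1000 each)
After Aug 7: 435 on hand, pool $4,915.35 (≈ $11.2997 each)
Aug 8, sell 192: 192/435 × $4,915.35 → $2,169.53
After Aug 9: 499 on hand, pool $4,909.02 (≈ $9.8377 each)
Aug 11, sell 226: 226/499 × $4,909.02 → $2,223.32
After Aug 13: 609 on hand, pool $5,323.30 (≈ $8.7411 each)
After Aug 17: 876 on hand, pool $7,913.20 (≈ $9.0333 each)
Aug 19, sell 637: 637/876 × $7,913.20 → $5,754.23
Aug 22, sell 105: 105/239 × $2,158.97 → $948.50
Total COGS = $2,169.53 + $2,223.32 + $5,754.23 + $948.50 = $11,095.58
Ending inventory (cost pool remaining) = $1,210.47
Check: goods available $12,306.05 = COGS $11,095.58 + ending $1,210.47

COGS = $11,095.58; ending inventory = $1,210.47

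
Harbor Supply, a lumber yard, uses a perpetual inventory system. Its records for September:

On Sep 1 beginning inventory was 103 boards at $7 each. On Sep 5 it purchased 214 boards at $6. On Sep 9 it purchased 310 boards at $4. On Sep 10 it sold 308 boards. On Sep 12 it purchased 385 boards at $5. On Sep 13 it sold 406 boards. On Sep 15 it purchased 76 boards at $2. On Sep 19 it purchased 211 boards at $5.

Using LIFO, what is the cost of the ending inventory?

Ending inventory = $3,098

Sep 10, 308 sold [LIFO — newest first]: 308 @ $4 = $1,232
Sep 13, 406 sold [LIFO — newest first]: 385 @ $5 + 2 @ $4 + 19 @ $6 = $2,047
Total COGS = $1,232 + $2,047 = $3,279
Ending inventory: 103 @ $7 + 195 @ $6 + 76 @ $2 + 211 @ $5 = $3,098
Check: goods available $6,377 = COGS $3,279 + ending $3,098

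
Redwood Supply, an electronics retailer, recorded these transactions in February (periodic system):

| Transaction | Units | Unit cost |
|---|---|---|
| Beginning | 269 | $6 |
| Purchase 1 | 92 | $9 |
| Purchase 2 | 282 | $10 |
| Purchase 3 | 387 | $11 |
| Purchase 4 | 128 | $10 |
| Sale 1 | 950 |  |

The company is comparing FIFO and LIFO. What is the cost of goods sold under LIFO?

COGS = $9,551

FIFO COGS: 269 @ $6 + 92 @ $9 + 282 @ $10 + 307 @ $11 = $8,639
LIFO COGS: 128 @ $10 + 387 @ $11 + 282 @ $10 + 92 @ $9 + 61 @ $6 = $9,551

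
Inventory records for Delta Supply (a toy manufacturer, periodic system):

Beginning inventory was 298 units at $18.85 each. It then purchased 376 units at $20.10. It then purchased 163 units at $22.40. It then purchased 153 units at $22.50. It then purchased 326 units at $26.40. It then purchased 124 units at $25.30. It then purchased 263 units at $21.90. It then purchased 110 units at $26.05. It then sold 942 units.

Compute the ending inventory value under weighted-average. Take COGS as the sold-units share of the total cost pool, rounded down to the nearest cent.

Ending inventory = $19,522.99

Sale 1, sell 942: 942/1813 × $40,637.40 → $21,114.41
Ending inventory (cost pool remaining) = $19,522.99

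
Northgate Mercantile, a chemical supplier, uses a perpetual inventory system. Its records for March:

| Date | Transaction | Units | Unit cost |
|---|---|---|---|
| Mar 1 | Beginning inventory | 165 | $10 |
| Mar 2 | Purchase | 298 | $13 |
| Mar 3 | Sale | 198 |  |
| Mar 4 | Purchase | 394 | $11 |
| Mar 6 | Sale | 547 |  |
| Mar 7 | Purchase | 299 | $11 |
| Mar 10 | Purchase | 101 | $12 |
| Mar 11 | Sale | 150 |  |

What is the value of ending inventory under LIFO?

Mar 3, 198 sold [LIFO — newest first]: 198 @ $13 = $2,574
Mar 6, 547 sold [LIFO — newest first]: 394 @ $11 + 100 @ $13 + 53 @ $10 = $6,164
Mar 11, 150 sold [LIFO — newest first]: 101 @ $12 + 49 @ $11 = $1,751
Total COGS = $2,574 + $6,164 + $1,751 = $10,489
Ending inventory: 112 @ $10 + 250 @ $11 = $3,870

Ending inventory = $3,870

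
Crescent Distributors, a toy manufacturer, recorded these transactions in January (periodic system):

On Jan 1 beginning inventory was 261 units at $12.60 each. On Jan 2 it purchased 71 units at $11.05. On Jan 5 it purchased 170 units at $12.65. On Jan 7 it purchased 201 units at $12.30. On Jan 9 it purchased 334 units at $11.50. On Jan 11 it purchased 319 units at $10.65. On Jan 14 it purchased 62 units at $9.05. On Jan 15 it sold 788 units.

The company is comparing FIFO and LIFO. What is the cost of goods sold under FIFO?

FIFO COGS: 261 @ $12.60 + 71 @ $11.05 + 170 @ $12.65 + 201 @ $12.30 + 85 @ $11.50 = $9,673.45
LIFO COGS: 62 @ $9.05 + 319 @ $10.65 + 334 @ $11.50 + 73 @ $12.30 = $8,697.35

COGS = $9,673.45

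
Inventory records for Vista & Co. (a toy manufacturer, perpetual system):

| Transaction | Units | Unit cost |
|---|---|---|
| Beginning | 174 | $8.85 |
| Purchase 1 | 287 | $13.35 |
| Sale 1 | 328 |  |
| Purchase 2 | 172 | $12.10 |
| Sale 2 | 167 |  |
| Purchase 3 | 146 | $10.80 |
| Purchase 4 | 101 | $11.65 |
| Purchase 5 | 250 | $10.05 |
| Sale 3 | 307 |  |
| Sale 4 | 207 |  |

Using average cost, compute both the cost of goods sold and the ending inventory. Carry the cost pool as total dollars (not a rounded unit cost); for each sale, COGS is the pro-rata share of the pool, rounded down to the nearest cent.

COGS = $11,402.02; ending inventory = $1,316.48

After Beginning: 174 on hand, pool $1,539.90 (≈ $8.8500 each)
After Purchase 1: 461 on hand, pool $5,371.35 (≈ $11.6515 each)
Sale 1, sell 328: 328/461 × $5,371.35 → $3,821.69
After Purchase 2: 305 on hand, pool $3,630.86 (≈ $11.9045 each)
Sale 2, sell 167: 167/305 × $3,630.86 → $1,988.04
After Purchase 3: 284 on hand, pool $3,219.62 (≈ $11.3367 each)
After Purchase 4: 385 on hand, pool $4,396.27 (≈ $11.4189 each)
After Purchase 5: 635 on hand, pool $6,908.77 (≈ $10.8800 each)
Sale 3, sell 307: 307/635 × $6,908.77 → $3,340.14
Sale 4, sell 207: 207/328 × $3,568.63 → $2,252.15
Total COGS = $3,821.69 + $1,988.04 + $3,340.14 + $2,252.15 = $11,402.02
Ending inventory (cost pool remaining) = $1,316.48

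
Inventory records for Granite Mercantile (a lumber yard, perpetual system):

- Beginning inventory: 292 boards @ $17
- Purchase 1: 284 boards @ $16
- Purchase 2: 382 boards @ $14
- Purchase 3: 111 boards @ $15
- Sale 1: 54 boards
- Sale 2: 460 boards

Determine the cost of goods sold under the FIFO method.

COGS = $8,516

Sale 1 (54) [FIFO — oldest first]: 54 @ $17 = $918
Sale 2 (460) [FIFO — oldest first]: 238 @ $17 + 222 @ $16 = $7,598
Total COGS = $918 + $7,598 = $8,516
Ending inventory: 62 @ $16 + 382 @ $14 + 111 @ $15 = $8,005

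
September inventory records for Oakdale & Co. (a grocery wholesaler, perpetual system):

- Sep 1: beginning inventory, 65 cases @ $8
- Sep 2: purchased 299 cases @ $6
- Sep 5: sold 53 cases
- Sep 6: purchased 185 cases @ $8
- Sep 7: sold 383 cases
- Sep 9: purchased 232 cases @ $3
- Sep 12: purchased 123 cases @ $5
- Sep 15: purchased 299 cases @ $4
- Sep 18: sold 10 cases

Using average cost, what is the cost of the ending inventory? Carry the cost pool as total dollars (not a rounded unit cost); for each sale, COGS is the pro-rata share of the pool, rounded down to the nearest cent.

Ending inventory = $3,251.66

After Sep 1: 65 on hand, pool $520.00 (≈ $8.0000 each)
After Sep 2: 364 on hand, pool $2,314.00 (≈ $6.3571 each)
Sep 5, sell 53: 53/364 × $2,314.00 → $336.92
After Sep 6: 496 on hand, pool $3,457.08 (≈ $6.9699 each)
Sep 7, sell 383: 383/496 × $3,457.08 → $2,669.47
After Sep 9: 345 on hand, pool $1,483.61 (≈ $4.3003 each)
After Sep 12: 468 on hand, pool $2,098.61 (≈ $4.4842 each)
After Sep 15: 767 on hand, pool $3,294.61 (≈ $4.2954 each)
Sep 18, sell 10: 10/767 × $3,294.61 → $42.95
Total COGS = $336.92 + $2,669.47 + $42.95 = $3,049.34
Ending inventory (cost pool remaining) = $3,251.66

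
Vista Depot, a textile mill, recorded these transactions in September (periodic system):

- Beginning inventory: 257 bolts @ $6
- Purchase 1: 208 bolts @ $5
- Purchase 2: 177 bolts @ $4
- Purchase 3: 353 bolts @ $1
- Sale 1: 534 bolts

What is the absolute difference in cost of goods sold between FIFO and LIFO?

FIFO COGS: 257 @ $6 + 208 @ $5 + 69 @ $4 = $2,858
LIFO COGS: 353 @ $1 + 177 @ $4 + 4 @ $5 = $1,081
Difference = |$2,858 − $1,081| = $1,777

$1,777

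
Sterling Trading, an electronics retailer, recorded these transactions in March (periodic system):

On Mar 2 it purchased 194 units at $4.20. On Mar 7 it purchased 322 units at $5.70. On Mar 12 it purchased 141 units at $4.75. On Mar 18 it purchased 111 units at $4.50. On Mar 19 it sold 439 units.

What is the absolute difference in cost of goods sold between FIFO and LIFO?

FIFO COGS: 194 @ $4.20 + 245 @ $5.70 = $2,211.30
LIFO COGS: 111 @ $4.50 + 141 @ $4.75 + 187 @ $5.70 = $2,235.15
Difference = |$2,211.30 − $2,235.15| = $23.85

$23.85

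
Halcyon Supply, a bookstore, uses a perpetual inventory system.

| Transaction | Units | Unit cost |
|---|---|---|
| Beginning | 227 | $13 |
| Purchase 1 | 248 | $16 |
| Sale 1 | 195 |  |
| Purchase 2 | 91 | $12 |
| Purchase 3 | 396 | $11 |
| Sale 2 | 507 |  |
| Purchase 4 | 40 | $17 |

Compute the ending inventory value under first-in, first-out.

Ending inventory = $3,540

Sale 1 (195) [FIFO — oldest first]: 195 @ $13 = $2,535
Sale 2 (507) [FIFO — oldest first]: 32 @ $13 + 248 @ $16 + 91 @ $12 + 136 @ $11 = $6,972
Total COGS = $2,535 + $6,972 = $9,507
Ending inventory: 260 @ $11 + 40 @ $17 = $3,540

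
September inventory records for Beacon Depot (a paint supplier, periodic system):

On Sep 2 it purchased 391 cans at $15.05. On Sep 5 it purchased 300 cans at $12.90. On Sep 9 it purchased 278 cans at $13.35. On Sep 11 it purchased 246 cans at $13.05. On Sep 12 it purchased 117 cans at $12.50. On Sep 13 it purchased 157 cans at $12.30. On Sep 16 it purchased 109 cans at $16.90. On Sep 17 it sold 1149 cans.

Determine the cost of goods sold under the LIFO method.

Sep 17, 1149 sold [LIFO — newest first]: 109 @ $16.90 + 157 @ $12.30 + 117 @ $12.50 + 246 @ $13.05 + 278 @ $13.35 + 242 @ $12.90 = $15,279.10
Ending inventory: 391 @ $15.05 + 58 @ $12.90 = $6,632.75

COGS = $15,279.10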